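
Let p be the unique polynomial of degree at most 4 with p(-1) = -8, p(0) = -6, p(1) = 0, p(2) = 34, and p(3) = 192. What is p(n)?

Write p(n) = an^4 + bn^3 + cn^2 + dn + e. Substituting each data point gives a linear system:
  a - b + c - d + e = -8
  e = -6
  a + b + c + d + e = 0
  16a + 8b + 4c + 2d + e = 34
  81a + 27b + 9c + 3d + e = 192
Solving the system yields a = 3, b = -2, c = -1, d = 6, e = -6.
So p(n) = 3n⁴ - 2n³ - n² + 6n - 6.
Check: p(2) = 34. ✓

p(n) = 3n^4 - 2n^3 - n^2 + 6n - 6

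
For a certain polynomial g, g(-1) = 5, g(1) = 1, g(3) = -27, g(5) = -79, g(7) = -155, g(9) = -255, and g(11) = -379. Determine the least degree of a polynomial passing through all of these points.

2

Forward differences of the values at u = -1, 1, 3, 5, 7, 9, 11:
  g  : 5  1  -27  -79  -155  -255  -379
  Δ  : -4  -28  -52  -76  -100  -124
  Δ^2: -24  -24  -24  -24  -24
  Δ^3: 0  0  0  0
  Δ^4: 0  0  0
  Δ^5: 0  0
  Δ^6: 0
The second differences are constant (-24) and nonzero, while all higher differences vanish, so the minimal degree is 2.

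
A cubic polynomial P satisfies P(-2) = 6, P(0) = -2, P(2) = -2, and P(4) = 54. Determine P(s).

Write P(s) = as^3 + bs^2 + cs + d. Substituting each data point gives a linear system:
  -8a + 4b - 2c + d = 6
  d = -2
  8a + 4b + 2c + d = -2
  64a + 16b + 4c + d = 54
Solving the system yields a = 1, b = 1, c = -6, d = -2.
So P(s) = s^3 + s^2 - 6s - 2.
Check: P(-2) = 6. ✓

P(s) = s^3 + s^2 - 6s - 2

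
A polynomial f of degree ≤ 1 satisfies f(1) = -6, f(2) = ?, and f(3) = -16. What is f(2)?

On equispaced nodes a degree-1 polynomial has vanishing second forward difference, so
  f(1) - 2·f(2) + f(3) = 0.
Substituting the known values and solving for f(2):
  -2·f(2) = 22
  f(2) = -11.

-11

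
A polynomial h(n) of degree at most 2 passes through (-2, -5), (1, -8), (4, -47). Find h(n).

h(n) = -2n^2 - 3n - 3

Write h(n) = an^2 + bn + c. Substituting each data point gives a linear system:
  4a - 2b + c = -5
  a + b + c = -8
  16a + 4b + c = -47
Solving the system yields a = -2, b = -3, c = -3.
So h(n) = -2n² - 3n - 3.
Check: h(4) = -47. ✓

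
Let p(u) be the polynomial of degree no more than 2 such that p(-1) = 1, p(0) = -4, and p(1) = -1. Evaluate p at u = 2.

Write p(u) = au^2 + bu + c. Substituting each data point gives a linear system:
  a - b + c = 1
  c = -4
  a + b + c = -1
Solving the system yields a = 4, b = -1, c = -4.
So p(u) = 4u² - u - 4.
Then p(2) = 10.

10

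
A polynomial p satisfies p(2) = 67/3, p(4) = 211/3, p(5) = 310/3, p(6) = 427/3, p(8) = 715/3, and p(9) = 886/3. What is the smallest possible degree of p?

2

Divided differences on the nodes 2, 4, 5, 6, 8, 9:
  order 0: 67/3  211/3  310/3  427/3  715/3  886/3
  order 1: 24  33  39  48  57
  order 2: 3  3  3  3
  order 3: 0  0  0
  order 4: 0  0
  order 5: 0
The order-2 divided differences are all 3 (nonzero) and every higher order vanishes, so the data lies on a polynomial of degree exactly 2.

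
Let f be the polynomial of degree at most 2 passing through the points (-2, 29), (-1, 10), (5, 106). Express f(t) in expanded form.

Write f(t) = at^2 + bt + c. Substituting each data point gives a linear system:
  4a - 2b + c = 29
  a - b + c = 10
  25a + 5b + c = 106
Solving the system yields a = 5, b = -4, c = 1.
So f(t) = 5t^2 - 4t + 1.
Check: f(-1) = 10. ✓

f(t) = 5t^2 - 4t + 1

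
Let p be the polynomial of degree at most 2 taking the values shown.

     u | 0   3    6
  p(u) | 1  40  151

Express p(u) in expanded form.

Write p(u) = au^2 + bu + c. Substituting each data point gives a linear system:
  c = 1
  9a + 3b + c = 40
  36a + 6b + c = 151
Solving the system yields a = 4, b = 1, c = 1.
So p(u) = 4u^2 + u + 1.
Check: p(6) = 151. ✓

p(u) = 4u^2 + u + 1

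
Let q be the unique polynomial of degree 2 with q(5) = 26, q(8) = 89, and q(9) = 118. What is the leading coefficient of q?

2

Write q(x) = ax^2 + bx + c. Substituting each data point gives a linear system:
  25a + 5b + c = 26
  64a + 8b + c = 89
  81a + 9b + c = 118
Solving the system yields a = 2, b = -5, c = 1.
So q(x) = 2x^2 - 5x + 1.
The leading coefficient is 2.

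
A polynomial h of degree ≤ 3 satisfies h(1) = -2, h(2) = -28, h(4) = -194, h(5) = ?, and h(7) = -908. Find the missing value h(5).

-358

The 4 known points determine the degree-3 polynomial uniquely.
Write h(u) = au^3 + bu^2 + cu + d. Substituting each data point gives a linear system:
  a + b + c + d = -2
  8a + 4b + 2c + d = -28
  64a + 16b + 4c + d = -194
  343a + 49b + 7c + d = -908
Solving the system yields a = -2, b = -5, c = 3, d = 2.
So h(u) = -2u³ - 5u² + 3u + 2.
Then h(5) = -358.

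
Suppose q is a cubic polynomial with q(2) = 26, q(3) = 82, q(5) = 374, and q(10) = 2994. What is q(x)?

Using the Lagrange interpolation formula with nodes 2, 3, 5, 10:
  L_0(x) = (x - 3)(x - 5)(x - 10) / -24
  L_1(x) = (x - 2)(x - 5)(x - 10) / 14
  L_2(x) = (x - 2)(x - 3)(x - 10) / -30
  L_3(x) = (x - 2)(x - 3)(x - 5) / 280
Then q(x) = 26·L_0(x) + 82·L_1(x) + 374·L_2(x) + 2994·L_3(x).
Expanding and collecting terms gives q(x) = 3x^3 - x + 4.
Check: q(5) = 374. ✓

q(x) = 3x^3 - x + 4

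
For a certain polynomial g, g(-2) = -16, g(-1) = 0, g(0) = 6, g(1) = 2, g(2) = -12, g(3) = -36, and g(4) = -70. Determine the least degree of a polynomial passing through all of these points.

Forward differences of the values at u = -2, -1, 0, 1, 2, 3, 4:
  g  : -16  0  6  2  -12  -36  -70
  Δ  : 16  6  -4  -14  -24  -34
  Δ^2: -10  -10  -10  -10  -10
  Δ^3: 0  0  0  0
  Δ^4: 0  0  0
  Δ^5: 0  0
  Δ^6: 0
The second differences are constant (-10) and nonzero, while all higher differences vanish, so the minimal degree is 2.

2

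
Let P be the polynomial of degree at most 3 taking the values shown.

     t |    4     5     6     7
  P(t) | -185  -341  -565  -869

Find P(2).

Forward differences of the values at t = 4, 5, 6, 7:
  P  : -185  -341  -565  -869
  Δ  : -156  -224  -304
  Δ^2: -68  -80
  Δ^3: -12
The third differences are constant, confirming degree 3.
Interpolating (Newton forward form) and evaluating at t = 2 gives P(2) = -29.

-29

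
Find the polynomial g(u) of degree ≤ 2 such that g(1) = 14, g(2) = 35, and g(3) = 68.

g(u) = 6u^2 + 3u + 5

Write g(u) = au^2 + bu + c. Substituting each data point gives a linear system:
  a + b + c = 14
  4a + 2b + c = 35
  9a + 3b + c = 68
Solving the system yields a = 6, b = 3, c = 5.
So g(u) = 6u^2 + 3u + 5.
Check: g(1) = 14. ✓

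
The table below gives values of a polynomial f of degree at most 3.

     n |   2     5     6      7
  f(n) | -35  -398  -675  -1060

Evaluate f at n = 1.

Using the Lagrange interpolation formula with nodes 2, 5, 6, 7:
  L_0(n) = (n - 5)(n - 6)(n - 7) / -60
  L_1(n) = (n - 2)(n - 6)(n - 7) / 6
  L_2(n) = (n - 2)(n - 5)(n - 7) / -4
  L_3(n) = (n - 2)(n - 5)(n - 6) / 10
Then f(n) = -35·L_0(n) - 398·L_1(n) - 675·L_2(n) - 1060·L_3(n).
Expanding and collecting terms gives f(n) = -3n³ - 4n - 3.
Evaluating at n = 1: f(1) = -10.

-10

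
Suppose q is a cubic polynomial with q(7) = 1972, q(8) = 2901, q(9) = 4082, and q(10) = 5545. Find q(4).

Using the Lagrange interpolation formula with nodes 7, 8, 9, 10:
  L_0(x) = (x - 8)(x - 9)(x - 10) / -6
  L_1(x) = (x - 7)(x - 9)(x - 10) / 2
  L_2(x) = (x - 7)(x - 8)(x - 10) / -2
  L_3(x) = (x - 7)(x - 8)(x - 9) / 6
Then q(x) = 1972·L_0(x) + 2901·L_1(x) + 4082·L_2(x) + 5545·L_3(x).
Expanding and collecting terms gives q(x) = 5x^3 + 6x^2 - 6x + 5.
Evaluating at x = 4: q(4) = 397.

397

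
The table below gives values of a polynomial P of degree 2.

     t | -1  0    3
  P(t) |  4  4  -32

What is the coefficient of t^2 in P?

Write P(t) = at^2 + bt + c. Substituting each data point gives a linear system:
  a - b + c = 4
  c = 4
  9a + 3b + c = -32
Solving the system yields a = -3, b = -3, c = 4.
So P(t) = -3t² - 3t + 4.
The leading coefficient is -3.

-3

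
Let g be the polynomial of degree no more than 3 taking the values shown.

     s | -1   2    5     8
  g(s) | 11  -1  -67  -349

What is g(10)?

-737

Forward differences of the values at s = -1, 2, 5, 8:
  g  : 11  -1  -67  -349
  Δ  : -12  -66  -282
  Δ^2: -54  -216
  Δ^3: -162
The third differences are constant, confirming degree 3.
Interpolating (Newton forward form) and evaluating at s = 10 gives g(10) = -737.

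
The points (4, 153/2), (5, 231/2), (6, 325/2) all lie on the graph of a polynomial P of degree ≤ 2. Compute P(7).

435/2

Write P(s) = as^2 + bs + c. Substituting each data point gives a linear system:
  16a + 4b + c = 153/2
  25a + 5b + c = 231/2
  36a + 6b + c = 325/2
Solving the system yields a = 4, b = 3, c = 1/2.
So P(s) = 4s² + 3s + 1/2.
Then P(7) = 435/2.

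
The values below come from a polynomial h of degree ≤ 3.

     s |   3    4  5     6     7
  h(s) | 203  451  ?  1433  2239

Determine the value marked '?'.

849

On equispaced nodes a degree-3 polynomial has vanishing fourth forward difference, so
  h(3) - 4·h(4) + 6·h(5) - 4·h(6) + h(7) = 0.
Substituting the known values and solving for h(5):
  6·h(5) = 5094
  h(5) = 849.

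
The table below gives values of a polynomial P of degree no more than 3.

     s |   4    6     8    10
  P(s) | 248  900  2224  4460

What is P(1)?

5

Forward differences of the values at s = 4, 6, 8, 10:
  P  : 248  900  2224  4460
  Δ  : 652  1324  2236
  Δ^2: 672  912
  Δ^3: 240
The third differences are constant, confirming degree 3.
Interpolating (Newton forward form) and evaluating at s = 1 gives P(1) = 5.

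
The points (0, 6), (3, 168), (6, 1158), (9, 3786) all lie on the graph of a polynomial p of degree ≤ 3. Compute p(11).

Using the Lagrange interpolation formula with nodes 0, 3, 6, 9:
  L_0(u) = (u - 3)(u - 6)(u - 9) / -162
  L_1(u) = u(u - 6)(u - 9) / 54
  L_2(u) = u(u - 3)(u - 9) / -54
  L_3(u) = u(u - 3)(u - 6) / 162
Then p(u) = 6·L_0(u) + 168·L_1(u) + 1158·L_2(u) + 3786·L_3(u).
Expanding and collecting terms gives p(u) = 5u^3 + u^2 + 6u + 6.
Evaluating at u = 11: p(11) = 6848.

6848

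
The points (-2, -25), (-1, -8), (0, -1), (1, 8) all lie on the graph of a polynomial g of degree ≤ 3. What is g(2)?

31

Write g(x) = ax^3 + bx^2 + cx + d. Substituting each data point gives a linear system:
  -8a + 4b - 2c + d = -25
  -a + b - c + d = -8
  d = -1
  a + b + c + d = 8
Solving the system yields a = 2, b = 1, c = 6, d = -1.
So g(x) = 2x^3 + x^2 + 6x - 1.
Then g(2) = 31.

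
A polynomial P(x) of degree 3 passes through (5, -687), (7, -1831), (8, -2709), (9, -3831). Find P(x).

P(x) = -5x^3 - 2x^2 - 3x + 3

Using the Lagrange interpolation formula with nodes 5, 7, 8, 9:
  L_0(x) = (x - 7)(x - 8)(x - 9) / -24
  L_1(x) = (x - 5)(x - 8)(x - 9) / 4
  L_2(x) = (x - 5)(x - 7)(x - 9) / -3
  L_3(x) = (x - 5)(x - 7)(x - 8) / 8
Then P(x) = -687·L_0(x) - 1831·L_1(x) - 2709·L_2(x) - 3831·L_3(x).
Expanding and collecting terms gives P(x) = -5x^3 - 2x^2 - 3x + 3.
Check: P(9) = -3831. ✓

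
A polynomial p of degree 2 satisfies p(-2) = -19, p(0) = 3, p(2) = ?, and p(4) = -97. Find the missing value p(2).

-23

The 3 known points determine the degree-2 polynomial uniquely.
Write p(x) = ax^2 + bx + c. Substituting each data point gives a linear system:
  4a - 2b + c = -19
  c = 3
  16a + 4b + c = -97
Solving the system yields a = -6, b = -1, c = 3.
So p(x) = -6x² - x + 3.
Then p(2) = -23.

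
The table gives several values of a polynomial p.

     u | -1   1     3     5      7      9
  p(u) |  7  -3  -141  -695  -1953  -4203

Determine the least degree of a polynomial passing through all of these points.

3

Forward differences of the values at u = -1, 1, 3, 5, 7, 9:
  p  : 7  -3  -141  -695  -1953  -4203
  Δ  : -10  -138  -554  -1258  -2250
  Δ^2: -128  -416  -704  -992
  Δ^3: -288  -288  -288
  Δ^4: 0  0
  Δ^5: 0
The third differences are constant (-288) and nonzero, while all higher differences vanish, so the minimal degree is 3.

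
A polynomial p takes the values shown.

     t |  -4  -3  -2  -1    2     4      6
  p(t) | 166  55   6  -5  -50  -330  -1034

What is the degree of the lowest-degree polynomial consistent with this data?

3

Divided differences on the nodes -4, -3, -2, -1, 2, 4, 6:
  order 0: 166  55  6  -5  -50  -330  -1034
  order 1: -111  -49  -11  -15  -140  -352
  order 2: 31  19  -1  -25  -53
  order 3: -4  -4  -4  -4
  order 4: 0  0  0
  order 5: 0  0
  order 6: 0
The order-3 divided differences are all -4 (nonzero) and every higher order vanishes, so the data lies on a polynomial of degree exactly 3.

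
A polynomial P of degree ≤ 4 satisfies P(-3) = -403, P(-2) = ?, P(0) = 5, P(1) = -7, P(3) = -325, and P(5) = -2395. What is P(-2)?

-85

The 5 known points determine the degree-4 polynomial uniquely.
Write P(u) = au^4 + bu^3 + cu^2 + du + e. Substituting each data point gives a linear system:
  81a - 27b + 9c - 3d + e = -403
  e = 5
  a + b + c + d + e = -7
  81a + 27b + 9c + 3d + e = -325
  625a + 125b + 25c + 5d + e = -2395
Solving the system yields a = -4, b = 2, c = -5, d = -5, e = 5.
So P(u) = -4u⁴ + 2u³ - 5u² - 5u + 5.
Then P(-2) = -85.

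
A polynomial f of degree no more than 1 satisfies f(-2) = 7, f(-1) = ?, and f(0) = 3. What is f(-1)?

5

The 2 known points determine the degree-1 polynomial uniquely.
Write f(t) = at + b. Substituting each data point gives a linear system:
  -2a + b = 7
  b = 3
Solving the system yields a = -2, b = 3.
So f(t) = -2t + 3.
Then f(-1) = 5.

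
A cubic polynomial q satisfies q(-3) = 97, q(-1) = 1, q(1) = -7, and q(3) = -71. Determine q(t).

Write q(t) = at^3 + bt^2 + ct + d. Substituting each data point gives a linear system:
  -27a + 9b - 3c + d = 97
  -a + b - c + d = 1
  a + b + c + d = -7
  27a + 9b + 3c + d = -71
Solving the system yields a = -3, b = 2, c = -1, d = -5.
So q(t) = -3t^3 + 2t^2 - t - 5.
Check: q(-1) = 1. ✓

q(t) = -3t^3 + 2t^2 - t - 5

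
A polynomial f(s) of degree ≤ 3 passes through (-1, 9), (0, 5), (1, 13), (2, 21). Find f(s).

f(s) = -2s^3 + 6s^2 + 4s + 5

Using the Lagrange interpolation formula with nodes -1, 0, 1, 2:
  L_0(s) = s(s - 1)(s - 2) / -6
  L_1(s) = (s + 1)(s - 1)(s - 2) / 2
  L_2(s) = (s + 1)s(s - 2) / -2
  L_3(s) = (s + 1)s(s - 1) / 6
Then f(s) = 9·L_0(s) + 5·L_1(s) + 13·L_2(s) + 21·L_3(s).
Expanding and collecting terms gives f(s) = -2s^3 + 6s^2 + 4s + 5.
Check: f(2) = 21. ✓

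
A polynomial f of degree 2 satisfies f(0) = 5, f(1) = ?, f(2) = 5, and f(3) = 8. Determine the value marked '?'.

On equispaced nodes a degree-2 polynomial has vanishing third forward difference, so
  - f(0) + 3·f(1) - 3·f(2) + f(3) = 0.
Substituting the known values and solving for f(1):
  3·f(1) = 12
  f(1) = 4.

4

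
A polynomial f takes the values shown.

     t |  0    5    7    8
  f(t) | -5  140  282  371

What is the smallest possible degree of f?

2

Divided differences on the nodes 0, 5, 7, 8:
  order 0: -5  140  282  371
  order 1: 29  71  89
  order 2: 6  6
  order 3: 0
The order-2 divided differences are all 6 (nonzero) and every higher order vanishes, so the data lies on a polynomial of degree exactly 2.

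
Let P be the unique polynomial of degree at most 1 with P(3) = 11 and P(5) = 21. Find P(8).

36

Write P(s) = as + b. Substituting each data point gives a linear system:
  3a + b = 11
  5a + b = 21
Solving the system yields a = 5, b = -4.
So P(s) = 5s - 4.
Then P(8) = 36.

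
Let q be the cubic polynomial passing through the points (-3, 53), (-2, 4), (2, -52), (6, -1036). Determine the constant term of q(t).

-4

Write q(t) = at^3 + bt^2 + ct + d. Substituting each data point gives a linear system:
  -27a + 9b - 3c + d = 53
  -8a + 4b - 2c + d = 4
  8a + 4b + 2c + d = -52
  216a + 36b + 6c + d = -1036
Solving the system yields a = -4, b = -5, c = 2, d = -4.
So q(t) = -4t³ - 5t² + 2t - 4.
The constant term is -4.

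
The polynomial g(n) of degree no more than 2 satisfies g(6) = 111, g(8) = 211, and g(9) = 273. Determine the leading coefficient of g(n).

4

Write g(n) = an^2 + bn + c. Substituting each data point gives a linear system:
  36a + 6b + c = 111
  64a + 8b + c = 211
  81a + 9b + c = 273
Solving the system yields a = 4, b = -6, c = 3.
So g(n) = 4n² - 6n + 3.
The leading coefficient is 4.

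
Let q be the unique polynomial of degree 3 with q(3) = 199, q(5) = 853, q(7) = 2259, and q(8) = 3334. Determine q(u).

Write q(u) = au^3 + bu^2 + cu + d. Substituting each data point gives a linear system:
  27a + 9b + 3c + d = 199
  125a + 25b + 5c + d = 853
  343a + 49b + 7c + d = 2259
  512a + 64b + 8c + d = 3334
Solving the system yields a = 6, b = 4, c = 1, d = -2.
So q(u) = 6u^3 + 4u^2 + u - 2.
Check: q(7) = 2259. ✓

q(u) = 6u^3 + 4u^2 + u - 2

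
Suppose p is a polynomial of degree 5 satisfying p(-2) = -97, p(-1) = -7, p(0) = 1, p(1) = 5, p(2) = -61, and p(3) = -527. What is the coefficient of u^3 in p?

6

Write p(u) = au^5 + bu^4 + cu^3 + du^2 + eu + k. Substituting each data point gives a linear system:
  -32a + 16b - 8c + 4d - 2e + k = -97
  -a + b - c + d - e + k = -7
  k = 1
  a + b + c + d + e + k = 5
  32a + 16b + 8c + 4d + 2e + k = -61
  243a + 81b + 27c + 9d + 3e + k = -527
Solving the system yields a = -1, b = -6, c = 6, d = 4, e = 1, k = 1.
So p(u) = -u⁵ - 6u⁴ + 6u³ + 4u² + u + 1.
The coefficient of u^3 is 6.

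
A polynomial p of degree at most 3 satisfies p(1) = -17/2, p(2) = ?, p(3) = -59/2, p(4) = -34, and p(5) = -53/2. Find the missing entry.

The 4 known points determine the degree-3 polynomial uniquely.
Write p(s) = as^3 + bs^2 + cs + d. Substituting each data point gives a linear system:
  a + b + c + d = -17/2
  27a + 9b + 3c + d = -59/2
  64a + 16b + 4c + d = -34
  125a + 25b + 5c + d = -53/2
Solving the system yields a = 1, b = -6, c = 1/2, d = -4.
So p(s) = s^3 - 6s^2 + (1/2)s - 4.
Then p(2) = -19.

-19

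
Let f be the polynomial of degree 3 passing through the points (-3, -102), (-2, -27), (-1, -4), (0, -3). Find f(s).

f(s) = 5s^3 + 4s^2 - 3

Write f(s) = as^3 + bs^2 + cs + d. Substituting each data point gives a linear system:
  -27a + 9b - 3c + d = -102
  -8a + 4b - 2c + d = -27
  -a + b - c + d = -4
  d = -3
Solving the system yields a = 5, b = 4, c = 0, d = -3.
So f(s) = 5s³ + 4s² - 3.
Check: f(-3) = -102. ✓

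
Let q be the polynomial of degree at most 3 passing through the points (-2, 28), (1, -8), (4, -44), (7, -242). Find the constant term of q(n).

Write q(n) = an^3 + bn^2 + cn + d. Substituting each data point gives a linear system:
  -8a + 4b - 2c + d = 28
  a + b + c + d = -8
  64a + 16b + 4c + d = -44
  343a + 49b + 7c + d = -242
Solving the system yields a = -1, b = 3, c = -6, d = -4.
So q(n) = -n^3 + 3n^2 - 6n - 4.
The constant term is -4.

-4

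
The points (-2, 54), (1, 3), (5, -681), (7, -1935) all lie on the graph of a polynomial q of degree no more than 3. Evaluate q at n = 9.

-4181

Write q(n) = an^3 + bn^2 + cn + d. Substituting each data point gives a linear system:
  -8a + 4b - 2c + d = 54
  a + b + c + d = 3
  125a + 25b + 5c + d = -681
  343a + 49b + 7c + d = -1935
Solving the system yields a = -6, b = 2, c = 3, d = 4.
So q(n) = -6n^3 + 2n^2 + 3n + 4.
Then q(9) = -4181.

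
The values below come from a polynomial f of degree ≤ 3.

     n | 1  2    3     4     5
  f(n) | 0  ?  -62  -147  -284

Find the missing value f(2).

On equispaced nodes a degree-3 polynomial has vanishing fourth forward difference, so
  f(1) - 4·f(2) + 6·f(3) - 4·f(4) + f(5) = 0.
Substituting the known values and solving for f(2):
  -4·f(2) = 68
  f(2) = -17.

-17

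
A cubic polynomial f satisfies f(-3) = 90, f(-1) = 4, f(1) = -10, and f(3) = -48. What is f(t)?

f(t) = -2t^3 + 3t^2 - 5t - 6

Write f(t) = at^3 + bt^2 + ct + d. Substituting each data point gives a linear system:
  -27a + 9b - 3c + d = 90
  -a + b - c + d = 4
  a + b + c + d = -10
  27a + 9b + 3c + d = -48
Solving the system yields a = -2, b = 3, c = -5, d = -6.
So f(t) = -2t^3 + 3t^2 - 5t - 6.
Check: f(1) = -10. ✓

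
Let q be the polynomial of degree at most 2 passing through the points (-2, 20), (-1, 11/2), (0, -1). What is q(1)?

1/2

Forward differences of the values at x = -2, -1, 0:
  q  : 20  11/2  -1
  Δ  : -29/2  -13/2
  Δ^2: 8
The second differences are constant, confirming degree 2.
Interpolating (Newton forward form) and evaluating at x = 1 gives q(1) = 1/2.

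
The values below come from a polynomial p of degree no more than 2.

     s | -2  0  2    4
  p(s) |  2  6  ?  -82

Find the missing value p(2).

-22

On equispaced nodes a degree-2 polynomial has vanishing third forward difference, so
  - p(-2) + 3·p(0) - 3·p(2) + p(4) = 0.
Substituting the known values and solving for p(2):
  -3·p(2) = 66
  p(2) = -22.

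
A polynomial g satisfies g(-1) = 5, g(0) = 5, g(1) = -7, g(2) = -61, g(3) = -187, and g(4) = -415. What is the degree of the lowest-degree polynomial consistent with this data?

3

Forward differences of the values at s = -1, 0, 1, 2, 3, 4:
  g  : 5  5  -7  -61  -187  -415
  Δ  : 0  -12  -54  -126  -228
  Δ^2: -12  -42  -72  -102
  Δ^3: -30  -30  -30
  Δ^4: 0  0
  Δ^5: 0
The third differences are constant (-30) and nonzero, while all higher differences vanish, so the minimal degree is 3.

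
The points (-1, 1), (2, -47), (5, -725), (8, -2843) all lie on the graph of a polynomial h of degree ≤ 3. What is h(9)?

-4009

Forward differences of the values at n = -1, 2, 5, 8:
  h  : 1  -47  -725  -2843
  Δ  : -48  -678  -2118
  Δ^2: -630  -1440
  Δ^3: -810
The third differences are constant, confirming degree 3.
Interpolating (Newton forward form) and evaluating at n = 9 gives h(9) = -4009.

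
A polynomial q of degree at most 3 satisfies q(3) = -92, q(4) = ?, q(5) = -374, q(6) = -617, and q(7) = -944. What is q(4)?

The 4 known points determine the degree-3 polynomial uniquely.
Write q(u) = au^3 + bu^2 + cu + d. Substituting each data point gives a linear system:
  27a + 9b + 3c + d = -92
  125a + 25b + 5c + d = -374
  216a + 36b + 6c + d = -617
  343a + 49b + 7c + d = -944
Solving the system yields a = -2, b = -6, c = 5, d = 1.
So q(u) = -2u^3 - 6u^2 + 5u + 1.
Then q(4) = -203.

-203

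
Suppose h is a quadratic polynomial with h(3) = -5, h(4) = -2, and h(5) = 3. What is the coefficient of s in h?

Write h(s) = as^2 + bs + c. Substituting each data point gives a linear system:
  9a + 3b + c = -5
  16a + 4b + c = -2
  25a + 5b + c = 3
Solving the system yields a = 1, b = -4, c = -2.
So h(s) = s² - 4s - 2.
The coefficient of s is -4.

-4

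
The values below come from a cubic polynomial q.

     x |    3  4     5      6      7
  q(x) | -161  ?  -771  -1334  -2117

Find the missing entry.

-392

The 4 known points determine the degree-3 polynomial uniquely.
Write q(x) = ax^3 + bx^2 + cx + d. Substituting each data point gives a linear system:
  27a + 9b + 3c + d = -161
  125a + 25b + 5c + d = -771
  216a + 36b + 6c + d = -1334
  343a + 49b + 7c + d = -2117
Solving the system yields a = -6, b = -2, c = 5, d = 4.
So q(x) = -6x³ - 2x² + 5x + 4.
Then q(4) = -392.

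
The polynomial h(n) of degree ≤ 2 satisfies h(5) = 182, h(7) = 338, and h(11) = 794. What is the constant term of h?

Write h(n) = an^2 + bn + c. Substituting each data point gives a linear system:
  25a + 5b + c = 182
  49a + 7b + c = 338
  121a + 11b + c = 794
Solving the system yields a = 6, b = 6, c = 2.
So h(n) = 6n^2 + 6n + 2.
The constant term is 2.

2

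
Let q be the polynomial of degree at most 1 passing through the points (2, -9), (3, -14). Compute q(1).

Write q(u) = au + b. Substituting each data point gives a linear system:
  2a + b = -9
  3a + b = -14
Solving the system yields a = -5, b = 1.
So q(u) = -5u + 1.
Then q(1) = -4.

-4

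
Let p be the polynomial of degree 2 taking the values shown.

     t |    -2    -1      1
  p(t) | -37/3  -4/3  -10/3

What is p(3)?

-112/3

Using the Lagrange interpolation formula with nodes -2, -1, 1:
  L_0(t) = (t + 1)(t - 1) / 3
  L_1(t) = (t + 2)(t - 1) / -2
  L_2(t) = (t + 2)(t + 1) / 6
Then p(t) = -37/3·L_0(t) - 4/3·L_1(t) - 10/3·L_2(t).
Expanding and collecting terms gives p(t) = -4t^2 - t + 5/3.
Evaluating at t = 3: p(3) = -112/3.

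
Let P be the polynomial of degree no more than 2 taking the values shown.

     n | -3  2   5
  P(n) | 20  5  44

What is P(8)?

119

Using the Lagrange interpolation formula with nodes -3, 2, 5:
  L_0(n) = (n - 2)(n - 5) / 40
  L_1(n) = (n + 3)(n - 5) / -15
  L_2(n) = (n + 3)(n - 2) / 24
Then P(n) = 20·L_0(n) + 5·L_1(n) + 44·L_2(n).
Expanding and collecting terms gives P(n) = 2n² - n - 1.
Evaluating at n = 8: P(8) = 119.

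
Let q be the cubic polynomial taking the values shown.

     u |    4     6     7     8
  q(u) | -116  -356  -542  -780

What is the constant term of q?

4

Write q(u) = au^3 + bu^2 + cu + d. Substituting each data point gives a linear system:
  64a + 16b + 4c + d = -116
  216a + 36b + 6c + d = -356
  343a + 49b + 7c + d = -542
  512a + 64b + 8c + d = -780
Solving the system yields a = -1, b = -5, c = 6, d = 4.
So q(u) = -u³ - 5u² + 6u + 4.
The constant term is 4.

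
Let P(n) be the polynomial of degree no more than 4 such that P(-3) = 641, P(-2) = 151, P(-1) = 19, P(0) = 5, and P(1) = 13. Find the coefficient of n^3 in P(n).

-4

Write P(n) = an^4 + bn^3 + cn^2 + dn + e. Substituting each data point gives a linear system:
  81a - 27b + 9c - 3d + e = 641
  16a - 8b + 4c - 2d + e = 151
  a - b + c - d + e = 19
  e = 5
  a + b + c + d + e = 13
Solving the system yields a = 6, b = -4, c = 5, d = 1, e = 5.
So P(n) = 6n^4 - 4n^3 + 5n^2 + n + 5.
The coefficient of n^3 is -4.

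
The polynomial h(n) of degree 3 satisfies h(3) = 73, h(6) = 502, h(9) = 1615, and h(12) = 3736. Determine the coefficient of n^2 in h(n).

2

Write h(n) = an^3 + bn^2 + cn + d. Substituting each data point gives a linear system:
  27a + 9b + 3c + d = 73
  216a + 36b + 6c + d = 502
  729a + 81b + 9c + d = 1615
  1728a + 144b + 12c + d = 3736
Solving the system yields a = 2, b = 2, c = -1, d = 4.
So h(n) = 2n³ + 2n² - n + 4.
The coefficient of n^2 is 2.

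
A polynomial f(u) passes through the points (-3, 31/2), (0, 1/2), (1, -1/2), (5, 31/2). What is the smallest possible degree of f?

2

Divided differences on the nodes -3, 0, 1, 5:
  order 0: 31/2  1/2  -1/2  31/2
  order 1: -5  -1  4
  order 2: 1  1
  order 3: 0
The order-2 divided differences are all 1 (nonzero) and every higher order vanishes, so the data lies on a polynomial of degree exactly 2.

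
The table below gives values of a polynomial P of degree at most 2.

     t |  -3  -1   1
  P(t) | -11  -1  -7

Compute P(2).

Forward differences of the values at t = -3, -1, 1:
  P  : -11  -1  -7
  Δ  : 10  -6
  Δ^2: -16
The second differences are constant, confirming degree 2.
Interpolating (Newton forward form) and evaluating at t = 2 gives P(2) = -16.

-16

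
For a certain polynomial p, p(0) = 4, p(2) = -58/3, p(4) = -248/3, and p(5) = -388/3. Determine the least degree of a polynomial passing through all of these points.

2

Divided differences on the nodes 0, 2, 4, 5:
  order 0: 4  -58/3  -248/3  -388/3
  order 1: -35/3  -95/3  -140/3
  order 2: -5  -5
  order 3: 0
The order-2 divided differences are all -5 (nonzero) and every higher order vanishes, so the data lies on a polynomial of degree exactly 2.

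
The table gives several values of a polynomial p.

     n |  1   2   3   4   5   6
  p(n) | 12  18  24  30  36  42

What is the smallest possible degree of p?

Forward differences of the values at n = 1, 2, 3, 4, 5, 6:
  p  : 12  18  24  30  36  42
  Δ  : 6  6  6  6  6
  Δ^2: 0  0  0  0
  Δ^3: 0  0  0
  Δ^4: 0  0
  Δ^5: 0
The first differences are constant (6) and nonzero, while all higher differences vanish, so the minimal degree is 1.

1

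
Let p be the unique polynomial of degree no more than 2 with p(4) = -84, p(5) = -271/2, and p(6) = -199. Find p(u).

Write p(u) = au^2 + bu + c. Substituting each data point gives a linear system:
  16a + 4b + c = -84
  25a + 5b + c = -271/2
  36a + 6b + c = -199
Solving the system yields a = -6, b = 5/2, c = 2.
So p(u) = -6u^2 + (5/2)u + 2.
Check: p(6) = -199. ✓

p(u) = -6u^2 + (5/2)u + 2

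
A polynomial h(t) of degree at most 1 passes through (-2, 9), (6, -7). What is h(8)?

Write h(t) = at + b. Substituting each data point gives a linear system:
  -2a + b = 9
  6a + b = -7
Solving the system yields a = -2, b = 5.
So h(t) = -2t + 5.
Then h(8) = -11.

-11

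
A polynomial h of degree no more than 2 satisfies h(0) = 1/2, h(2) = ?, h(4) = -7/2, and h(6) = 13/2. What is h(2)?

The 3 known points determine the degree-2 polynomial uniquely.
Write h(n) = an^2 + bn + c. Substituting each data point gives a linear system:
  c = 1/2
  16a + 4b + c = -7/2
  36a + 6b + c = 13/2
Solving the system yields a = 1, b = -5, c = 1/2.
So h(n) = n^2 - 5n + 1/2.
Then h(2) = -11/2.

-11/2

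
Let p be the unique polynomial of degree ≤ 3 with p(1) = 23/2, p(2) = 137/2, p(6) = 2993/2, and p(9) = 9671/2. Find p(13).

28319/2

Write p(n) = an^3 + bn^2 + cn + d. Substituting each data point gives a linear system:
  a + b + c + d = 23/2
  8a + 4b + 2c + d = 137/2
  216a + 36b + 6c + d = 2993/2
  729a + 81b + 9c + d = 9671/2
Solving the system yields a = 6, b = 6, c = -3, d = 5/2.
So p(n) = 6n^3 + 6n^2 - 3n + 5/2.
Then p(13) = 28319/2.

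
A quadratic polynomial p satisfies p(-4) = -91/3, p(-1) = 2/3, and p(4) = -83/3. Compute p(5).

-136/3

Write p(s) = as^2 + bs + c. Substituting each data point gives a linear system:
  16a - 4b + c = -91/3
  a - b + c = 2/3
  16a + 4b + c = -83/3
Solving the system yields a = -2, b = 1/3, c = 3.
So p(s) = -2s^2 + (1/3)s + 3.
Then p(5) = -136/3.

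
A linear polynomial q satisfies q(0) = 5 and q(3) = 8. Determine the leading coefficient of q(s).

Write q(s) = as + b. Substituting each data point gives a linear system:
  b = 5
  3a + b = 8
Solving the system yields a = 1, b = 5.
So q(s) = s + 5.
The leading coefficient is 1.

1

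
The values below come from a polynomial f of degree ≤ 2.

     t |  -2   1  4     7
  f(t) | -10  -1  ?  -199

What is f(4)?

On equispaced nodes a degree-2 polynomial has vanishing third forward difference, so
  - f(-2) + 3·f(1) - 3·f(4) + f(7) = 0.
Substituting the known values and solving for f(4):
  -3·f(4) = 192
  f(4) = -64.

-64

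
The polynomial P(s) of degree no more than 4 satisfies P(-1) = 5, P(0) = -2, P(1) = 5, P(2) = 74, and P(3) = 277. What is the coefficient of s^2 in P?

Write P(s) = as^4 + bs^3 + cs^2 + ds + e. Substituting each data point gives a linear system:
  a - b + c - d + e = 5
  e = -2
  a + b + c + d + e = 5
  16a + 8b + 4c + 2d + e = 74
  81a + 27b + 9c + 3d + e = 277
Solving the system yields a = 1, b = 6, c = 6, d = -6, e = -2.
So P(s) = s^4 + 6s^3 + 6s^2 - 6s - 2.
The coefficient of s^2 is 6.

6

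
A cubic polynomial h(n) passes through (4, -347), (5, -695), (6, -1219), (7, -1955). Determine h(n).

Write h(n) = an^3 + bn^2 + cn + d. Substituting each data point gives a linear system:
  64a + 16b + 4c + d = -347
  125a + 25b + 5c + d = -695
  216a + 36b + 6c + d = -1219
  343a + 49b + 7c + d = -1955
Solving the system yields a = -6, b = 2, c = 0, d = 5.
So h(n) = -6n³ + 2n² + 5.
Check: h(4) = -347. ✓

h(n) = -6n^3 + 2n^2 + 5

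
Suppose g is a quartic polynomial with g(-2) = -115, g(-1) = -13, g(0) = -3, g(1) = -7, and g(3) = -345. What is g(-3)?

-507

Using the Lagrange interpolation formula with nodes -2, -1, 0, 1, 3:
  L_0(n) = (n + 1)n(n - 1)(n - 3) / 30
  L_1(n) = (n + 2)n(n - 1)(n - 3) / -8
  L_2(n) = (n + 2)(n + 1)(n - 1)(n - 3) / 6
  L_3(n) = (n + 2)(n + 1)n(n - 3) / -12
  L_4(n) = (n + 2)(n + 1)n(n - 1) / 120
Then g(n) = -115·L_0(n) - 13·L_1(n) - 3·L_2(n) - 7·L_3(n) - 345·L_4(n).
Expanding and collecting terms gives g(n) = -5n⁴ + 3n³ - 2n² - 3.
Evaluating at n = -3: g(-3) = -507.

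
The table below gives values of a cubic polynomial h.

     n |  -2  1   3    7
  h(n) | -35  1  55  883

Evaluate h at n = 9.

Write h(n) = an^3 + bn^2 + cn + d. Substituting each data point gives a linear system:
  -8a + 4b - 2c + d = -35
  a + b + c + d = 1
  27a + 9b + 3c + d = 55
  343a + 49b + 7c + d = 883
Solving the system yields a = 3, b = -3, c = 0, d = 1.
So h(n) = 3n³ - 3n² + 1.
Then h(9) = 1945.

1945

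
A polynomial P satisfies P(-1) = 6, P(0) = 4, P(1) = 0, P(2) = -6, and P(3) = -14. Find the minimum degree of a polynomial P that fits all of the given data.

2

Forward differences of the values at n = -1, 0, 1, 2, 3:
  P  : 6  4  0  -6  -14
  Δ  : -2  -4  -6  -8
  Δ^2: -2  -2  -2
  Δ^3: 0  0
  Δ^4: 0
The second differences are constant (-2) and nonzero, while all higher differences vanish, so the minimal degree is 2.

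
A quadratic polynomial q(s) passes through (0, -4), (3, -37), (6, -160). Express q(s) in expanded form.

Using the Lagrange interpolation formula with nodes 0, 3, 6:
  L_0(s) = (s - 3)(s - 6) / 18
  L_1(s) = s(s - 6) / -9
  L_2(s) = s(s - 3) / 18
Then q(s) = -4·L_0(s) - 37·L_1(s) - 160·L_2(s).
Expanding and collecting terms gives q(s) = -5s^2 + 4s - 4.
Check: q(0) = -4. ✓

q(s) = -5s^2 + 4s - 4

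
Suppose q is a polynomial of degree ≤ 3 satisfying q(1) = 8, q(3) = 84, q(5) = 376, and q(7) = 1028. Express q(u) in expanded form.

q(u) = 3u^3 - u + 6

Write q(u) = au^3 + bu^2 + cu + d. Substituting each data point gives a linear system:
  a + b + c + d = 8
  27a + 9b + 3c + d = 84
  125a + 25b + 5c + d = 376
  343a + 49b + 7c + d = 1028
Solving the system yields a = 3, b = 0, c = -1, d = 6.
So q(u) = 3u^3 - u + 6.
Check: q(7) = 1028. ✓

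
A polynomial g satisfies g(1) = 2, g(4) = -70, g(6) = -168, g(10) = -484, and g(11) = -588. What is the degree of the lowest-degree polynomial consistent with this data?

2

Divided differences on the nodes 1, 4, 6, 10, 11:
  order 0: 2  -70  -168  -484  -588
  order 1: -24  -49  -79  -104
  order 2: -5  -5  -5
  order 3: 0  0
  order 4: 0
The order-2 divided differences are all -5 (nonzero) and every higher order vanishes, so the data lies on a polynomial of degree exactly 2.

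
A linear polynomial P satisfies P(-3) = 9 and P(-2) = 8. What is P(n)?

P(n) = -n + 6

Write P(n) = an + b. Substituting each data point gives a linear system:
  -3a + b = 9
  -2a + b = 8
Solving the system yields a = -1, b = 6.
So P(n) = -n + 6.
Check: P(-3) = 9. ✓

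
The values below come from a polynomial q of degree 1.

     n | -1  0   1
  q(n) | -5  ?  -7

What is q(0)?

The 2 known points determine the degree-1 polynomial uniquely.
Write q(n) = an + b. Substituting each data point gives a linear system:
  -a + b = -5
  a + b = -7
Solving the system yields a = -1, b = -6.
So q(n) = -n - 6.
Then q(0) = -6.

-6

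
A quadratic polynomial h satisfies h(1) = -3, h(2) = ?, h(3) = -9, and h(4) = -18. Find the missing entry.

On equispaced nodes a degree-2 polynomial has vanishing third forward difference, so
  - h(1) + 3·h(2) - 3·h(3) + h(4) = 0.
Substituting the known values and solving for h(2):
  3·h(2) = -12
  h(2) = -4.

-4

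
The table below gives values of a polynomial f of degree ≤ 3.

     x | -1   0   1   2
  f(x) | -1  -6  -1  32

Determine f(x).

f(x) = 3x^3 + 5x^2 - 3x - 6

Using the Lagrange interpolation formula with nodes -1, 0, 1, 2:
  L_0(x) = x(x - 1)(x - 2) / -6
  L_1(x) = (x + 1)(x - 1)(x - 2) / 2
  L_2(x) = (x + 1)x(x - 2) / -2
  L_3(x) = (x + 1)x(x - 1) / 6
Then f(x) = -1·L_0(x) - 6·L_1(x) - 1·L_2(x) + 32·L_3(x).
Expanding and collecting terms gives f(x) = 3x^3 + 5x^2 - 3x - 6.
Check: f(2) = 32. ✓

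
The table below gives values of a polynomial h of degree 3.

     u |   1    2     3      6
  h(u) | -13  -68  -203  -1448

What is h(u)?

Using the Lagrange interpolation formula with nodes 1, 2, 3, 6:
  L_0(u) = (u - 2)(u - 3)(u - 6) / -10
  L_1(u) = (u - 1)(u - 3)(u - 6) / 4
  L_2(u) = (u - 1)(u - 2)(u - 6) / -6
  L_3(u) = (u - 1)(u - 2)(u - 3) / 60
Then h(u) = -13·L_0(u) - 68·L_1(u) - 203·L_2(u) - 1448·L_3(u).
Expanding and collecting terms gives h(u) = -6u^3 - 4u^2 - u - 2.
Check: h(1) = -13. ✓

h(u) = -6u^3 - 4u^2 - u - 2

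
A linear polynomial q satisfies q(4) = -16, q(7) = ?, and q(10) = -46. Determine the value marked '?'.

On equispaced nodes a degree-1 polynomial has vanishing second forward difference, so
  q(4) - 2·q(7) + q(10) = 0.
Substituting the known values and solving for q(7):
  -2·q(7) = 62
  q(7) = -31.

-31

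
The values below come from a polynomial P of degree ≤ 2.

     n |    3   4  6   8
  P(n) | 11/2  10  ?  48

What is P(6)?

25

The 3 known points determine the degree-2 polynomial uniquely.
Write P(n) = an^2 + bn + c. Substituting each data point gives a linear system:
  9a + 3b + c = 11/2
  16a + 4b + c = 10
  64a + 8b + c = 48
Solving the system yields a = 1, b = -5/2, c = 4.
So P(n) = n^2 - (5/2)n + 4.
Then P(6) = 25.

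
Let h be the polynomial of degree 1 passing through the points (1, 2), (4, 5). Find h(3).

4

Using the Lagrange interpolation formula with nodes 1, 4:
  L_0(x) = (x - 4) / -3
  L_1(x) = (x - 1) / 3
Then h(x) = 2·L_0(x) + 5·L_1(x).
Expanding and collecting terms gives h(x) = x + 1.
Evaluating at x = 3: h(3) = 4.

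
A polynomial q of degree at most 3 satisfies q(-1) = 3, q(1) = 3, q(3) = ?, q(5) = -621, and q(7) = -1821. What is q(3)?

-109

The 4 known points determine the degree-3 polynomial uniquely.
Write q(t) = at^3 + bt^2 + ct + d. Substituting each data point gives a linear system:
  -a + b - c + d = 3
  a + b + c + d = 3
  125a + 25b + 5c + d = -621
  343a + 49b + 7c + d = -1821
Solving the system yields a = -6, b = 4, c = 6, d = -1.
So q(t) = -6t^3 + 4t^2 + 6t - 1.
Then q(3) = -109.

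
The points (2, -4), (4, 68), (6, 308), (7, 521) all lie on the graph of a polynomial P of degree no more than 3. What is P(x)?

P(x) = 2x^3 - 3x^2 - 2x - 4

Write P(x) = ax^3 + bx^2 + cx + d. Substituting each data point gives a linear system:
  8a + 4b + 2c + d = -4
  64a + 16b + 4c + d = 68
  216a + 36b + 6c + d = 308
  343a + 49b + 7c + d = 521
Solving the system yields a = 2, b = -3, c = -2, d = -4.
So P(x) = 2x^3 - 3x^2 - 2x - 4.
Check: P(6) = 308. ✓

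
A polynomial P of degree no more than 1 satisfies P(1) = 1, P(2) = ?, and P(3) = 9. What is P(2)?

On equispaced nodes a degree-1 polynomial has vanishing second forward difference, so
  P(1) - 2·P(2) + P(3) = 0.
Substituting the known values and solving for P(2):
  -2·P(2) = -10
  P(2) = 5.

5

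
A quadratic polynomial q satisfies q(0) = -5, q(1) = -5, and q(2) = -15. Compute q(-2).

Forward differences of the values at n = 0, 1, 2:
  q  : -5  -5  -15
  Δ  : 0  -10
  Δ^2: -10
The second differences are constant, confirming degree 2.
Interpolating (Newton forward form) and evaluating at n = -2 gives q(-2) = -35.

-35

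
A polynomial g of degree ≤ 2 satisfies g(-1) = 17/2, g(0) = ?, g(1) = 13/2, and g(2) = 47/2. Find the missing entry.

On equispaced nodes a degree-2 polynomial has vanishing third forward difference, so
  - g(-1) + 3·g(0) - 3·g(1) + g(2) = 0.
Substituting the known values and solving for g(0):
  3·g(0) = 9/2
  g(0) = 3/2.

3/2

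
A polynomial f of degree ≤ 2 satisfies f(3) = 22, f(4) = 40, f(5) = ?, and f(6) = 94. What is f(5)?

The 3 known points determine the degree-2 polynomial uniquely.
Write f(x) = ax^2 + bx + c. Substituting each data point gives a linear system:
  9a + 3b + c = 22
  16a + 4b + c = 40
  36a + 6b + c = 94
Solving the system yields a = 3, b = -3, c = 4.
So f(x) = 3x² - 3x + 4.
Then f(5) = 64.

64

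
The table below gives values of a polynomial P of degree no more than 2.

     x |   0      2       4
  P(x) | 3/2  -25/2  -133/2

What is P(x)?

Write P(x) = ax^2 + bx + c. Substituting each data point gives a linear system:
  c = 3/2
  4a + 2b + c = -25/2
  16a + 4b + c = -133/2
Solving the system yields a = -5, b = 3, c = 3/2.
So P(x) = -5x² + 3x + 3/2.
Check: P(2) = -25/2. ✓

P(x) = -5x^2 + 3x + 3/2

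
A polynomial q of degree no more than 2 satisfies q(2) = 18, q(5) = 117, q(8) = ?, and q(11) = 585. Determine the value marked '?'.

306

On equispaced nodes a degree-2 polynomial has vanishing third forward difference, so
  - q(2) + 3·q(5) - 3·q(8) + q(11) = 0.
Substituting the known values and solving for q(8):
  -3·q(8) = -918
  q(8) = 306.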